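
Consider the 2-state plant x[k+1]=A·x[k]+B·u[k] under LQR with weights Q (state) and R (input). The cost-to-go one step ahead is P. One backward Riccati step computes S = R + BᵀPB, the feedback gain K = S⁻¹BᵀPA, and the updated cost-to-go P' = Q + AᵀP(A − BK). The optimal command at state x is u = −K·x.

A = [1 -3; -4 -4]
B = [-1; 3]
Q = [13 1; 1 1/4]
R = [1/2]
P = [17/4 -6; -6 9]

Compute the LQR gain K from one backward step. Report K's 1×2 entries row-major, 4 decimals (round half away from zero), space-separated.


-1.2669 -0.5359

BᵀP = [-22.2500 33.0000]
S = R + BᵀPB = [1/2] + [121.2500] = [121.7500]
BᵀPA = [-154.2500 -65.2500]
K = S⁻¹·BᵀPA = [-1.2669 -0.5359]
A−BK = [-0.2669 -3.5359; -0.1992 -2.3922]
AᵀP(A−BK) = [0.8244 0.5821; 0.5821 3.2803]
P' = Q + AᵀP(A−BK) = [13.8244 1.5821; 1.5821 3.5303]
tr(P') = 17.3547


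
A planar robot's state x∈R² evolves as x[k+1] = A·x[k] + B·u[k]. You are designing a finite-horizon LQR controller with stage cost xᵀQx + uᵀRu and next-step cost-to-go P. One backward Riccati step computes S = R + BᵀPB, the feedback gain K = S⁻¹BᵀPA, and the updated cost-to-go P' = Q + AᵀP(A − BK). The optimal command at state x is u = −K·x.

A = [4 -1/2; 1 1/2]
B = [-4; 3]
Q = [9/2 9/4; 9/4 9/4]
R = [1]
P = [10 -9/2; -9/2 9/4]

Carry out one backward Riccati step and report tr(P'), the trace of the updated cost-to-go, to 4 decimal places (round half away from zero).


9.1981

BᵀP = [-53.5000 24.7500]
S = R + BᵀPB = [1] + [288.2500] = [289.2500]
BᵀPA = [-189.2500 39.1250]
K = S⁻¹·BᵀPA = [-0.6543 0.1353]
A−BK = [1.3829 0.0411; 2.9628 0.0942]
AᵀP(A−BK) = [2.4278 -0.0264; -0.0264 0.0203]
P' = Q + AᵀP(A−BK) = [6.9278 2.2236; 2.2236 2.2703]
tr(P') = 9.1981


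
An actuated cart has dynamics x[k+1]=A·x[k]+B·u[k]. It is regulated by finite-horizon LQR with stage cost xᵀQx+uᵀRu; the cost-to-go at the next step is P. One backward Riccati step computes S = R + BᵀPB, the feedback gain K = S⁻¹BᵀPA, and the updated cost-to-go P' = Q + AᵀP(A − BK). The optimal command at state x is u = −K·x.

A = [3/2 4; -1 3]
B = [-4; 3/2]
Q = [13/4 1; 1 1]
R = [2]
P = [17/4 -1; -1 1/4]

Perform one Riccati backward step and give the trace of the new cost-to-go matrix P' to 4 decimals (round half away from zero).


5.9283

BᵀP = [-18.5000 4.3750]
S = R + BᵀPB = [2] + [80.5625] = [82.5625]
BᵀPA = [-32.1250 -60.8750]
K = S⁻¹·BᵀPA = [-0.3891 -0.7373]
A−BK = [-0.0564 1.0507; -0.4164 4.1060]
AᵀP(A−BK) = [0.3127 0.5636; 0.5636 1.3656]
P' = Q + AᵀP(A−BK) = [3.5627 1.5636; 1.5636 2.3656]
tr(P') = 5.9283


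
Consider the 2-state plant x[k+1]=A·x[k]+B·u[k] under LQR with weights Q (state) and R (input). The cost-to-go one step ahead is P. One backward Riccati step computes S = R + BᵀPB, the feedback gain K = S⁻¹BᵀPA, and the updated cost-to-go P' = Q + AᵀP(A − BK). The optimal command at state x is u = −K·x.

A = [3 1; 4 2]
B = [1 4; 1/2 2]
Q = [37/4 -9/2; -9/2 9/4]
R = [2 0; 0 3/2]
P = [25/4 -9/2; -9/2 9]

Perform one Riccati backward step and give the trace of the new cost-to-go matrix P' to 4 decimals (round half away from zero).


88.8759

BᵀP = [4.0000 0.0000; 16.0000 0.0000]
S = R + BᵀPB = [2 0; 0 3/2] + [4.0000 16.0000; 16.0000 64.0000] = [6.0000 16.0000; 16.0000 65.5000]
BᵀPA = [12.0000 4.0000; 48.0000 16.0000]
K = S⁻¹·BᵀPA = [0.1314 0.0438; 0.7007 0.2336]
A−BK = [0.0657 0.0219; 2.5328 1.5109]
AᵀP(A−BK) = [57.0383 34.0128; 34.0128 20.3376]
P' = Q + AᵀP(A−BK) = [66.2883 29.5128; 29.5128 22.5876]
tr(P') = 88.8759


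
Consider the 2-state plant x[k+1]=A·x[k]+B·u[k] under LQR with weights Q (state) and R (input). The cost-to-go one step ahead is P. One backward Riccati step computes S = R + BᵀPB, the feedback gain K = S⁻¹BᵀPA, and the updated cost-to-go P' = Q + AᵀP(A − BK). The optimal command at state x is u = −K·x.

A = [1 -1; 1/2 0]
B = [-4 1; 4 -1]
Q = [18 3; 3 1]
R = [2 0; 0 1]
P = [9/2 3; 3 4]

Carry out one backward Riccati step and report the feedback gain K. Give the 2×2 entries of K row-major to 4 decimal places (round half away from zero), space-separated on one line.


BᵀP = [-6.0000 4.0000; 1.5000 -1.0000]
S = R + BᵀPB = [2 0; 0 1] + [40.0000 -10.0000; -10.0000 2.5000] = [42.0000 -10.0000; -10.0000 3.5000]
BᵀPA = [-4.0000 6.0000; 1.0000 -1.5000]
K = S⁻¹·BᵀPA = [-0.0851 0.1277; 0.0426 -0.0638]
A−BK = [0.6170 -0.4255; 0.8830 -0.5745]
AᵀP(A−BK) = [8.1170 -5.4255; -5.4255 3.6383]
P' = Q + AᵀP(A−BK) = [26.1170 -2.4255; -2.4255 4.6383]
tr(P') = 30.7553

-0.0851 0.1277 0.0426 -0.0638


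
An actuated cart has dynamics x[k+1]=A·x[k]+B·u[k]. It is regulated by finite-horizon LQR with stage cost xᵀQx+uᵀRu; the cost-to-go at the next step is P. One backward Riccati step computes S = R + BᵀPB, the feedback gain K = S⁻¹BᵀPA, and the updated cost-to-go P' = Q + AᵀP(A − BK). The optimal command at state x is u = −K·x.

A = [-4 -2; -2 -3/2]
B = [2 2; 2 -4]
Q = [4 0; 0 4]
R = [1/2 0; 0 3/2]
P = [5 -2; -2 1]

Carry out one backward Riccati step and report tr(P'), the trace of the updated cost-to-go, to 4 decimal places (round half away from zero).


BᵀP = [6.0000 -2.0000; 18.0000 -8.0000]
S = R + BᵀPB = [1/2 0; 0 3/2] + [8.0000 20.0000; 20.0000 68.0000] = [8.5000 20.0000; 20.0000 69.5000]
BᵀPA = [-20.0000 -9.0000; -56.0000 -24.0000]
K = S⁻¹·BᵀPA = [-1.4155 -0.7628; -0.3984 -0.1258]
A−BK = [-0.3722 -0.2228; -0.7628 -0.4777]
AᵀP(A−BK) = [1.3788 0.6986; 0.6986 0.3653]
P' = Q + AᵀP(A−BK) = [5.3788 0.6986; 0.6986 4.3653]
tr(P') = 9.7441

9.7441


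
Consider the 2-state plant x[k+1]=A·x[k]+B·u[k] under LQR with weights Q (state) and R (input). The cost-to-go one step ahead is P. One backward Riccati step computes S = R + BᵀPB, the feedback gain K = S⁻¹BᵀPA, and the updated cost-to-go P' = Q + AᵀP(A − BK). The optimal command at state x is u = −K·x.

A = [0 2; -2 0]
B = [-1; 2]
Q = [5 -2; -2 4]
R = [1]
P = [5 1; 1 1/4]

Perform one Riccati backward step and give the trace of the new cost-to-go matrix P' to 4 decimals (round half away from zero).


BᵀP = [-3.0000 -0.5000]
S = R + BᵀPB = [1] + [2.0000] = [3.0000]
BᵀPA = [1.0000 -6.0000]
K = S⁻¹·BᵀPA = [0.3333 -2.0000]
A−BK = [0.3333 0.0000; -2.6667 4.0000]
AᵀP(A−BK) = [0.6667 -2.0000; -2.0000 8.0000]
P' = Q + AᵀP(A−BK) = [5.6667 -4.0000; -4.0000 12.0000]
tr(P') = 17.6667

17.6667


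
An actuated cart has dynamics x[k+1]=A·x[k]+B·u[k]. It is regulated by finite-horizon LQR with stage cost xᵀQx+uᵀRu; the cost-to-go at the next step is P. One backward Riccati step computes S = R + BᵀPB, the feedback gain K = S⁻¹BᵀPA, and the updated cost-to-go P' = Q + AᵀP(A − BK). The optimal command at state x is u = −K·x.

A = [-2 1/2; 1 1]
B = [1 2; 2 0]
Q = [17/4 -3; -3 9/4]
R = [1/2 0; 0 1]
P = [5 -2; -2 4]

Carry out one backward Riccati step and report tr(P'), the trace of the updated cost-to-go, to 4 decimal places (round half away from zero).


8.2232

BᵀP = [1.0000 6.0000; 10.0000 -4.0000]
S = R + BᵀPB = [1/2 0; 0 1] + [13.0000 2.0000; 2.0000 20.0000] = [13.5000 2.0000; 2.0000 21.0000]
BᵀPA = [4.0000 6.5000; -24.0000 1.0000]
K = S⁻¹·BᵀPA = [0.4723 0.4812; -1.1878 0.0018]
A−BK = [-0.0966 0.0152; 0.0555 0.0376]
AᵀP(A−BK) = [1.6029 0.1181; 0.1181 0.1203]
P' = Q + AᵀP(A−BK) = [5.8529 -2.8819; -2.8819 2.3703]
tr(P') = 8.2232


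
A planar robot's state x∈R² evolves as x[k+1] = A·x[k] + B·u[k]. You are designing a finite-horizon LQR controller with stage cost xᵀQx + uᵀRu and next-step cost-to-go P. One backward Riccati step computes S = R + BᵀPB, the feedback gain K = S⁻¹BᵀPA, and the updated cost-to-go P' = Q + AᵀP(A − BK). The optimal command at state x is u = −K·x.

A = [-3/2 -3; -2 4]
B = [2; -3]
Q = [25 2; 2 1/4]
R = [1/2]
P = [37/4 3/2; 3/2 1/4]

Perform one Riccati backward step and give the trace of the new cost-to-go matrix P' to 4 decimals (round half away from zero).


27.3470

BᵀP = [14.0000 2.2500]
S = R + BᵀPB = [1/2] + [21.2500] = [21.7500]
BᵀPA = [-25.5000 -33.0000]
K = S⁻¹·BᵀPA = [-1.1724 -1.5172]
A−BK = [0.8448 0.0345; -5.5172 -0.5517]
AᵀP(A−BK) = [0.9159 0.9353; 0.9353 1.1810]
P' = Q + AᵀP(A−BK) = [25.9159 2.9353; 2.9353 1.4310]
tr(P') = 27.3470


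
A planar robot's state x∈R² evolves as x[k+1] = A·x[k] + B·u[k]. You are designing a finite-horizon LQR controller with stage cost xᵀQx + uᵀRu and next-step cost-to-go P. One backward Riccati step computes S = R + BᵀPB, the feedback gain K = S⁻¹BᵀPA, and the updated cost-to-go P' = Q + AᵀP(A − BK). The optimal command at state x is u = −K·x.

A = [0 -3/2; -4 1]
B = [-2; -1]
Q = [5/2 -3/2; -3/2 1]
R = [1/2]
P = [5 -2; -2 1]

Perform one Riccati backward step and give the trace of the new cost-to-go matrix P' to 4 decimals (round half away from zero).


10.4167

BᵀP = [-8.0000 3.0000]
S = R + BᵀPB = [1/2] + [13.0000] = [13.5000]
BᵀPA = [-12.0000 15.0000]
K = S⁻¹·BᵀPA = [-0.8889 1.1111]
A−BK = [-1.7778 0.7222; -4.8889 2.1111]
AᵀP(A−BK) = [5.3333 -2.6667; -2.6667 1.5833]
P' = Q + AᵀP(A−BK) = [7.8333 -4.1667; -4.1667 2.5833]
tr(P') = 10.4167


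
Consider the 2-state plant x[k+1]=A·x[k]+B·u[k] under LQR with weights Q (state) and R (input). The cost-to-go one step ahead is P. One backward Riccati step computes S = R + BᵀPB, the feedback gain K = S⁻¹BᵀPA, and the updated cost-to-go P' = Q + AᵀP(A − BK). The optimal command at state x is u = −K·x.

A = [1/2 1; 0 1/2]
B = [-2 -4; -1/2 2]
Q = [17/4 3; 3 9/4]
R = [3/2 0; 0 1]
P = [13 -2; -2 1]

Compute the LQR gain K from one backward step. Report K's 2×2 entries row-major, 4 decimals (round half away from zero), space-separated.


BᵀP = [-25.0000 3.5000; -56.0000 10.0000]
S = R + BᵀPB = [3/2 0; 0 1] + [48.2500 107.0000; 107.0000 244.0000] = [49.7500 107.0000; 107.0000 245.0000]
BᵀPA = [-12.5000 -23.2500; -28.0000 -51.0000]
K = S⁻¹·BᵀPA = [-0.0899 -0.3234; -0.0750 -0.0669]
A−BK = [0.0201 0.0855; 0.1051 0.4721]
AᵀP(A−BK) = [0.0256 0.0836; 0.0836 0.3178]
P' = Q + AᵀP(A−BK) = [4.2756 3.0836; 3.0836 2.5678]
tr(P') = 6.8434

-0.0899 -0.3234 -0.0750 -0.0669


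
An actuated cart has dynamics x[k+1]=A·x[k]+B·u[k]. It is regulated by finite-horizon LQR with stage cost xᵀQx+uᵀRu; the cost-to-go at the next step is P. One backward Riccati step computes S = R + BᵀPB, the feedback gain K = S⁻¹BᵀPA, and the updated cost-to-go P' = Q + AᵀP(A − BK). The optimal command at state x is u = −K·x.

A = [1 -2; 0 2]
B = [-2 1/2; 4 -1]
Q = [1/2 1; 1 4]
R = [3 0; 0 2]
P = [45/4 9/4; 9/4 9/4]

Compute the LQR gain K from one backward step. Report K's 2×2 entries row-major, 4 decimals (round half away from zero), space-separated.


-0.2585 0.6894 0.0969 -0.2585

BᵀP = [-13.5000 4.5000; 3.3750 -1.1250]
S = R + BᵀPB = [3 0; 0 2] + [45.0000 -11.2500; -11.2500 2.8125] = [48.0000 -11.2500; -11.2500 4.8125]
BᵀPA = [-13.5000 36.0000; 3.3750 -9.0000]
K = S⁻¹·BᵀPA = [-0.2585 0.6894; 0.0969 -0.2585]
A−BK = [0.4345 -0.4919; 1.1311 -1.0162]
AᵀP(A−BK) = [7.4327 -7.8205; -7.8205 8.8546]
P' = Q + AᵀP(A−BK) = [7.9327 -6.8205; -6.8205 12.8546]
tr(P') = 20.7873


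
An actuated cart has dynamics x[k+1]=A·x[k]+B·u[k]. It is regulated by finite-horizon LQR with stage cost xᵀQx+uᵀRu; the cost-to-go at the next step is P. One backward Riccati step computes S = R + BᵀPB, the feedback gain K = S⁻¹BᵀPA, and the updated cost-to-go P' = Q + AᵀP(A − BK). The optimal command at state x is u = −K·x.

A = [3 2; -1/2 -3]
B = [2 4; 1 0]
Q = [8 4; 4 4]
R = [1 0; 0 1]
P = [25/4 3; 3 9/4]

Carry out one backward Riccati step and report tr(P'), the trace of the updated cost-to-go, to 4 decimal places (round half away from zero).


17.4749

BᵀP = [15.5000 8.2500; 25.0000 12.0000]
S = R + BᵀPB = [1 0; 0 1] + [39.2500 62.0000; 62.0000 100.0000] = [40.2500 62.0000; 62.0000 101.0000]
BᵀPA = [42.3750 6.2500; 69.0000 14.0000]
K = S⁻¹·BᵀPA = [0.0085 -1.0701; 0.6780 0.7955]
A−BK = [0.2712 0.9582; -0.5085 -1.9299]
AᵀP(A−BK) = [0.6737 1.3305; 1.3305 4.8011]
P' = Q + AᵀP(A−BK) = [8.6737 5.3305; 5.3305 8.8011]
tr(P') = 17.4749


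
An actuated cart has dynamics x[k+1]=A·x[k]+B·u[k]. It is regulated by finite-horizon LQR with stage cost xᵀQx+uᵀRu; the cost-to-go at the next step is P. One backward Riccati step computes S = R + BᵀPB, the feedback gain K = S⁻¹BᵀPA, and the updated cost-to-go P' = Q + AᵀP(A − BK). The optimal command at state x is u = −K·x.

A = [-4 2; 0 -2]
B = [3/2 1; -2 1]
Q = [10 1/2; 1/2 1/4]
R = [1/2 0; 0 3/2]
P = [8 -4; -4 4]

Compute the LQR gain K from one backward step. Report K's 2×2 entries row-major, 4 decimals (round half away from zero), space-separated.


BᵀP = [20.0000 -14.0000; 4.0000 0.0000]
S = R + BᵀPB = [1/2 0; 0 3/2] + [58.0000 6.0000; 6.0000 4.0000] = [58.5000 6.0000; 6.0000 5.5000]
BᵀPA = [-80.0000 68.0000; -16.0000 8.0000]
K = S⁻¹·BᵀPA = [-1.2038 1.1409; -1.5958 0.2100]
A−BK = [-0.5984 0.0787; -0.8119 0.0717]
AᵀP(A−BK) = [6.1592 -1.3718; -1.3718 0.7419]
P' = Q + AᵀP(A−BK) = [16.1592 -0.8718; -0.8718 0.9919]
tr(P') = 17.1511

-1.2038 1.1409 -1.5958 0.2100


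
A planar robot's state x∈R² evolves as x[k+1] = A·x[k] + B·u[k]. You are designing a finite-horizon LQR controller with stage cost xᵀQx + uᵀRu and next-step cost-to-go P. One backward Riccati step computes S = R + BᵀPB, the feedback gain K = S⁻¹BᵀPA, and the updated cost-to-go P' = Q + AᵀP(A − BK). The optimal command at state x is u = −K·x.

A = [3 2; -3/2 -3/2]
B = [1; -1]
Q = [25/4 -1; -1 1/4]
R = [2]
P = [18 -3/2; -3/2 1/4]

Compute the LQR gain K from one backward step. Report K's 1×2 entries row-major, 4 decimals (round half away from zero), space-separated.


2.6290 1.7903

BᵀP = [19.5000 -1.7500]
S = R + BᵀPB = [2] + [21.2500] = [23.2500]
BᵀPA = [61.1250 41.6250]
K = S⁻¹·BᵀPA = [2.6290 1.7903]
A−BK = [0.3710 0.2097; 1.1290 0.2903]
AᵀP(A−BK) = [15.3629 10.3790; 10.3790 7.0403]
P' = Q + AᵀP(A−BK) = [21.6129 9.3790; 9.3790 7.2903]
tr(P') = 28.9032


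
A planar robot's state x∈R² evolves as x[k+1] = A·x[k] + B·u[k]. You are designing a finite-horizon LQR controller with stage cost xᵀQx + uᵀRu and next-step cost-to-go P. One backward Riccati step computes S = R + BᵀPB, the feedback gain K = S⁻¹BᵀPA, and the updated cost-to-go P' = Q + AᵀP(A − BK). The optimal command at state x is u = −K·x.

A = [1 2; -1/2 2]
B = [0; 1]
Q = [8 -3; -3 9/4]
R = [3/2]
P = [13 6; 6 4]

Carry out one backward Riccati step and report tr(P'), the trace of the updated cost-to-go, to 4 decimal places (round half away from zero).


58.6136

BᵀP = [6.0000 4.0000]
S = R + BᵀPB = [3/2] + [4.0000] = [5.5000]
BᵀPA = [4.0000 20.0000]
K = S⁻¹·BᵀPA = [0.7273 3.6364]
A−BK = [1.0000 2.0000; -1.2273 -1.6364]
AᵀP(A−BK) = [5.0909 13.4545; 13.4545 43.2727]
P' = Q + AᵀP(A−BK) = [13.0909 10.4545; 10.4545 45.5227]
tr(P') = 58.6136


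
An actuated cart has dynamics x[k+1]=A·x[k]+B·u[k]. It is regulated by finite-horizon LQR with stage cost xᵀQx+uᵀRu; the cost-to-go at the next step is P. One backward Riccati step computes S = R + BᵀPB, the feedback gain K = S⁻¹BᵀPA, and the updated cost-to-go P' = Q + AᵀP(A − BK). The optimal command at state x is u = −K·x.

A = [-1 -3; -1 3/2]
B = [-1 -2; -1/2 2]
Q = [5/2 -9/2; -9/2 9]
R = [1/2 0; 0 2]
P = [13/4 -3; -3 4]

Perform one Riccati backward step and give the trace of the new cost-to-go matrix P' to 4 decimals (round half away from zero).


14.3864

BᵀP = [-1.7500 1.0000; -12.5000 14.0000]
S = R + BᵀPB = [1/2 0; 0 2] + [1.2500 5.5000; 5.5000 53.0000] = [1.7500 5.5000; 5.5000 55.0000]
BᵀPA = [0.7500 6.7500; -1.5000 58.5000]
K = S⁻¹·BᵀPA = [0.7500 0.7500; -0.1023 0.9886]
A−BK = [-0.4545 -0.2727; -0.4205 -0.1023]
AᵀP(A−BK) = [0.5341 0.1705; 0.1705 2.3523]
P' = Q + AᵀP(A−BK) = [3.0341 -4.3295; -4.3295 11.3523]
tr(P') = 14.3864


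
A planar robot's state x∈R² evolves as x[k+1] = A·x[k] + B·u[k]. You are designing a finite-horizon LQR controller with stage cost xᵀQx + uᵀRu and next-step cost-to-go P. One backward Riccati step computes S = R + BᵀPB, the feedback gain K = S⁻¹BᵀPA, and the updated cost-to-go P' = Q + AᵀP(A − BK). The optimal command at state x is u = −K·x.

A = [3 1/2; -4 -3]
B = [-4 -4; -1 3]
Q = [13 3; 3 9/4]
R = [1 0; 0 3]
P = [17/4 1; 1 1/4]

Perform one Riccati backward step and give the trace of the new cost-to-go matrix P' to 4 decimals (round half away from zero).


BᵀP = [-18.0000 -4.2500; -14.0000 -3.2500]
S = R + BᵀPB = [1 0; 0 3] + [76.2500 59.2500; 59.2500 46.2500] = [77.2500 59.2500; 59.2500 49.2500]
BᵀPA = [-37.0000 3.7500; -29.0000 2.7500]
K = S⁻¹·BᵀPA = [-0.3537 0.0740; -0.1633 -0.0332]
A−BK = [0.9320 0.6633; -3.8639 -2.8265]
AᵀP(A−BK) = [0.4269 0.1505; 0.1505 0.1263]
P' = Q + AᵀP(A−BK) = [13.4269 3.1505; 3.1505 2.3763]
tr(P') = 15.8031

15.8031


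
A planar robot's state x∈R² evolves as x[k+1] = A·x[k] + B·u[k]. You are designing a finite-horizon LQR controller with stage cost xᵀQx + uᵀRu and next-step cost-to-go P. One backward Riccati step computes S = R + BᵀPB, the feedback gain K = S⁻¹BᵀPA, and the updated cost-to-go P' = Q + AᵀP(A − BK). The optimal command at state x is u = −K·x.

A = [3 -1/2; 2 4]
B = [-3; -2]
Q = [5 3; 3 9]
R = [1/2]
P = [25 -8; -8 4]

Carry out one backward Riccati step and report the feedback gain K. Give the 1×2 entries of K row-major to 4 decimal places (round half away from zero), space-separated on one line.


-0.9966 0.6426

BᵀP = [-59.0000 16.0000]
S = R + BᵀPB = [1/2] + [145.0000] = [145.5000]
BᵀPA = [-145.0000 93.5000]
K = S⁻¹·BᵀPA = [-0.9966 0.6426]
A−BK = [0.0103 1.4278; 0.0069 5.2852]
AᵀP(A−BK) = [0.4983 -0.3213; -0.3213 42.1658]
P' = Q + AᵀP(A−BK) = [5.4983 2.6787; 2.6787 51.1658]
tr(P') = 56.6641


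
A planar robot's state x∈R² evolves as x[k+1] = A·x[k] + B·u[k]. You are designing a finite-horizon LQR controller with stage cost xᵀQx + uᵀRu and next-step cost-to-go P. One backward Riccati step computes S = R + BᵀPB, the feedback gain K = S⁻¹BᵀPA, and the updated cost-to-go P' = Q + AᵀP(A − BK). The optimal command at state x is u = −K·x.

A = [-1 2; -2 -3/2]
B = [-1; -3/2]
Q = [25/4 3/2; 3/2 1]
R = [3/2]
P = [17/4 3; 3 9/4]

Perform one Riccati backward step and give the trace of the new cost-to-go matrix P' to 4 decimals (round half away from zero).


10.0513

BᵀP = [-8.7500 -6.3750]
S = R + BᵀPB = [3/2] + [18.3125] = [19.8125]
BᵀPA = [21.5000 -7.9375]
K = S⁻¹·BᵀPA = [1.0852 -0.4006]
A−BK = [0.0852 1.5994; -0.3722 -2.1009]
AᵀP(A−BK) = [1.9188 -0.6364; -0.6364 0.8825]
P' = Q + AᵀP(A−BK) = [8.1688 0.8636; 0.8636 1.8825]
tr(P') = 10.0513


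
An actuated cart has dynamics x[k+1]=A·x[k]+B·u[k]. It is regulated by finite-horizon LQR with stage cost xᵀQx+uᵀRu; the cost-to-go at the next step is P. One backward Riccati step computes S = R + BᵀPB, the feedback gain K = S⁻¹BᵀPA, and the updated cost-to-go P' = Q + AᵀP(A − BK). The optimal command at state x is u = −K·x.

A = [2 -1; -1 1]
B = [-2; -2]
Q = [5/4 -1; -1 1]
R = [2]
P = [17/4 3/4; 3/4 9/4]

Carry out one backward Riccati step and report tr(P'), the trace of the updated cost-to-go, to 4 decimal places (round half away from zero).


17.2647

BᵀP = [-10.0000 -6.0000]
S = R + BᵀPB = [2] + [32.0000] = [34.0000]
BᵀPA = [-14.0000 4.0000]
K = S⁻¹·BᵀPA = [-0.4118 0.1176]
A−BK = [1.1765 -0.7647; -1.8235 1.2353]
AᵀP(A−BK) = [10.4853 -6.8529; -6.8529 4.5294]
P' = Q + AᵀP(A−BK) = [11.7353 -7.8529; -7.8529 5.5294]
tr(P') = 17.2647


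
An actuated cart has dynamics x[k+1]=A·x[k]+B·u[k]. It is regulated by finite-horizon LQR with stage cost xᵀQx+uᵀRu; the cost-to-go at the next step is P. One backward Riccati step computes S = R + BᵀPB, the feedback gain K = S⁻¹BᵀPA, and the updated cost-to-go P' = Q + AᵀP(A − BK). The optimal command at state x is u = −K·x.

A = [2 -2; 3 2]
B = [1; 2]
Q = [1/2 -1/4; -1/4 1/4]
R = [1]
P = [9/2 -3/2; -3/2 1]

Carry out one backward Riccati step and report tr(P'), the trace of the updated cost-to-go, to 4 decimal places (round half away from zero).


36.8214

BᵀP = [1.5000 0.5000]
S = R + BᵀPB = [1] + [2.5000] = [3.5000]
BᵀPA = [4.5000 -2.0000]
K = S⁻¹·BᵀPA = [1.2857 -0.5714]
A−BK = [0.7143 -1.4286; 0.4286 3.1429]
AᵀP(A−BK) = [3.2143 -6.4286; -6.4286 32.8571]
P' = Q + AᵀP(A−BK) = [3.7143 -6.6786; -6.6786 33.1071]
tr(P') = 36.8214


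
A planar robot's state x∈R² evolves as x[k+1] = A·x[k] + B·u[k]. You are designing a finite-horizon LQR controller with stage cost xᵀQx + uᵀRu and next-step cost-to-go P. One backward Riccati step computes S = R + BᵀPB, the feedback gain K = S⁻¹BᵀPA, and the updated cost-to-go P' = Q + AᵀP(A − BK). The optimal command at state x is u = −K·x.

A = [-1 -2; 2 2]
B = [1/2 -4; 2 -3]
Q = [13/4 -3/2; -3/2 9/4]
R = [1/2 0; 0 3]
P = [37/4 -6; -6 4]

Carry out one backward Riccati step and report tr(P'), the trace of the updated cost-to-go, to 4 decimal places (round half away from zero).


BᵀP = [-7.3750 5.0000; -19.0000 12.0000]
S = R + BᵀPB = [1/2 0; 0 3] + [6.3125 14.5000; 14.5000 40.0000] = [6.8125 14.5000; 14.5000 43.0000]
BᵀPA = [17.3750 24.7500; 43.0000 62.0000]
K = S⁻¹·BᵀPA = [1.4951 1.9985; 0.4958 0.7680]
A−BK = [0.2358 0.0726; 0.4974 0.3069]
AᵀP(A−BK) = [1.9516 2.7543; 2.7543 3.9244]
P' = Q + AᵀP(A−BK) = [5.2016 1.2543; 1.2543 6.1744]
tr(P') = 11.3760

11.3760


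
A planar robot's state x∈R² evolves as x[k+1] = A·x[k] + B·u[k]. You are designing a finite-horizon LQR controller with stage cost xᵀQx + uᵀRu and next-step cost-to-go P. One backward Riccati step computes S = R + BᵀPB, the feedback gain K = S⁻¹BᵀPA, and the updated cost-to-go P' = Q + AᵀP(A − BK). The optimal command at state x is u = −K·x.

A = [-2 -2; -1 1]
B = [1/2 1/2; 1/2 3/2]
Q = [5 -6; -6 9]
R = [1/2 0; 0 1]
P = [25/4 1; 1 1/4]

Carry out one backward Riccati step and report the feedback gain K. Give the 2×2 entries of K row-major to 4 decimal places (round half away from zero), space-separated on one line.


BᵀP = [3.6250 0.6250; 4.6250 0.8750]
S = R + BᵀPB = [1/2 0; 0 1] + [2.1250 2.7500; 2.7500 3.6250] = [2.6250 2.7500; 2.7500 4.6250]
BᵀPA = [-7.8750 -6.6250; -10.1250 -8.3750]
K = S⁻¹·BᵀPA = [-1.8737 -1.6621; -1.0751 -0.8225]
A−BK = [-0.5256 -0.7577; 1.5495 3.0648]
AᵀP(A−BK) = [3.6092 3.3328; 3.3328 3.3498]
P' = Q + AᵀP(A−BK) = [8.6092 -2.6672; -2.6672 12.3498]
tr(P') = 20.9590

-1.8737 -1.6621 -1.0751 -0.8225


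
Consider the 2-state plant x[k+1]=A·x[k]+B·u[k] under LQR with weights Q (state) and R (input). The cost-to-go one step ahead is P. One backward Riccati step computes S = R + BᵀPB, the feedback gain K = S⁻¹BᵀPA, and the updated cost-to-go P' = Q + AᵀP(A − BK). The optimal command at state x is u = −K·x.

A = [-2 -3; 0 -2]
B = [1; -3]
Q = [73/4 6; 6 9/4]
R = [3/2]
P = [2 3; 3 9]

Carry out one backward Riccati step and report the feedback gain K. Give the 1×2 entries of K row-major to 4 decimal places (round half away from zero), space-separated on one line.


0.2105 1.0376

BᵀP = [-7.0000 -24.0000]
S = R + BᵀPB = [3/2] + [65.0000] = [66.5000]
BᵀPA = [14.0000 69.0000]
K = S⁻¹·BᵀPA = [0.2105 1.0376]
A−BK = [-2.2105 -4.0376; 0.6316 1.1128]
AᵀP(A−BK) = [5.0526 9.4737; 9.4737 18.4060]
P' = Q + AᵀP(A−BK) = [23.3026 15.4737; 15.4737 20.6560]
tr(P') = 43.9586


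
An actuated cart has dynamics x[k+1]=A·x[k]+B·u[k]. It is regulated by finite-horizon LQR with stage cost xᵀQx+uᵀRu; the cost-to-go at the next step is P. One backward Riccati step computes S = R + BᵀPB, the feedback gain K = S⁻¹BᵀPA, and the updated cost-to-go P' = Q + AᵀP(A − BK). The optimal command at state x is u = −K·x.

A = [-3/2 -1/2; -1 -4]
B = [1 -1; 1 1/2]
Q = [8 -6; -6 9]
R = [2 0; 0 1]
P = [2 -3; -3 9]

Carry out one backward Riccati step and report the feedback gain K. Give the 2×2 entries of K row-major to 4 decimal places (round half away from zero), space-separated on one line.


-0.6737 -1.9371 0.0539 -2.4850

BᵀP = [-1.0000 6.0000; -3.5000 7.5000]
S = R + BᵀPB = [2 0; 0 1] + [5.0000 4.0000; 4.0000 7.2500] = [7.0000 4.0000; 4.0000 8.2500]
BᵀPA = [-4.5000 -23.5000; -2.2500 -28.2500]
K = S⁻¹·BᵀPA = [-0.6737 -1.9371; 0.0539 -2.4850]
A−BK = [-0.7725 -1.0479; -0.3533 -0.8204]
AᵀP(A−BK) = [1.5898 3.6916; 3.6916 16.7754]
P' = Q + AᵀP(A−BK) = [9.5898 -2.3084; -2.3084 25.7754]
tr(P') = 35.3653


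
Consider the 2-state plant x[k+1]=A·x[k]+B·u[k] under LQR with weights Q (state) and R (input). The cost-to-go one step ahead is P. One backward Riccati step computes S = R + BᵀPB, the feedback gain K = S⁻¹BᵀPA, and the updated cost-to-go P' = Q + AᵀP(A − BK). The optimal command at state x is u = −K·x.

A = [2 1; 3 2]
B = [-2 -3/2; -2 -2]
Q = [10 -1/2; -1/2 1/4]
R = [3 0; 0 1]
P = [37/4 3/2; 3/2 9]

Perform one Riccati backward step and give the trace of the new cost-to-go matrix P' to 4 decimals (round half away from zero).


14.3803

BᵀP = [-21.5000 -21.0000; -16.8750 -20.2500]
S = R + BᵀPB = [3 0; 0 1] + [85.0000 74.2500; 74.2500 65.8125] = [88.0000 74.2500; 74.2500 66.8125]
BᵀPA = [-106.0000 -63.5000; -94.5000 -57.3750]
K = S⁻¹·BᵀPA = [-0.1787 0.0478; -1.2158 -0.9118]
A−BK = [-0.1811 -0.2722; 0.2110 0.2719]
AᵀP(A−BK) = [2.1634 1.8953; 1.8953 1.9669]
P' = Q + AᵀP(A−BK) = [12.1634 1.3953; 1.3953 2.2169]
tr(P') = 14.3803


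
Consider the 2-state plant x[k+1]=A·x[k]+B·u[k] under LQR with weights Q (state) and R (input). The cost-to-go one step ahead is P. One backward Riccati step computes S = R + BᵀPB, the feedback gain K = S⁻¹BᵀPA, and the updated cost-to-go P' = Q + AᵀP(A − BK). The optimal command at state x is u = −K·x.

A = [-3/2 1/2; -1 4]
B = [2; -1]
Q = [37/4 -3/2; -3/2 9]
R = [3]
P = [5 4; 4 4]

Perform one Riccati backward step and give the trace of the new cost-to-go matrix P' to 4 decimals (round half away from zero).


BᵀP = [6.0000 4.0000]
S = R + BᵀPB = [3] + [8.0000] = [11.0000]
BᵀPA = [-13.0000 19.0000]
K = S⁻¹·BᵀPA = [-1.1818 1.7273]
A−BK = [0.8636 -2.9545; -2.1818 5.7273]
AᵀP(A−BK) = [11.8864 -23.2955; -23.2955 48.4318]
P' = Q + AᵀP(A−BK) = [21.1364 -24.7955; -24.7955 57.4318]
tr(P') = 78.5682

78.5682


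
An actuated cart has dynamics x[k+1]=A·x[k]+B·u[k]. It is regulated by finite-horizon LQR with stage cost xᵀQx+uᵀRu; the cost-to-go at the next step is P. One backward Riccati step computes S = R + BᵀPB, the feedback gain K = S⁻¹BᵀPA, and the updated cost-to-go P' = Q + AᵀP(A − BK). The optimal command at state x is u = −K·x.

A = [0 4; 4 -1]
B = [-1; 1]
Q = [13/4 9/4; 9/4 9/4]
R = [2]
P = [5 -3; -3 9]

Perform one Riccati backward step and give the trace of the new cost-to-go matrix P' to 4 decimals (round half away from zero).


BᵀP = [-8.0000 12.0000]
S = R + BᵀPB = [2] + [20.0000] = [22.0000]
BᵀPA = [48.0000 -44.0000]
K = S⁻¹·BᵀPA = [2.1818 -2.0000]
A−BK = [2.1818 2.0000; 1.8182 1.0000]
AᵀP(A−BK) = [39.2727 12.0000; 12.0000 25.0000]
P' = Q + AᵀP(A−BK) = [42.5227 14.2500; 14.2500 27.2500]
tr(P') = 69.7727

69.7727


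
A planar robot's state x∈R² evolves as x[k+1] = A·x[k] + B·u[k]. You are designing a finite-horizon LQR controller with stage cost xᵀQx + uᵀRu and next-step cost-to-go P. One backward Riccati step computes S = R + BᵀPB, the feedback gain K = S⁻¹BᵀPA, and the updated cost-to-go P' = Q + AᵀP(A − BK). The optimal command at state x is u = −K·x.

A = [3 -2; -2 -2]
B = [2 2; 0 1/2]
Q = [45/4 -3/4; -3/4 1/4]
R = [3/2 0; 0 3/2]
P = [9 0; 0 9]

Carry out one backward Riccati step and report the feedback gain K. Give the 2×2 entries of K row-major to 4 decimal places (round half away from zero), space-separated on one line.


2.7052 0.9711 -1.3179 -2.0116

BᵀP = [18.0000 0.0000; 18.0000 4.5000]
S = R + BᵀPB = [3/2 0; 0 3/2] + [36.0000 36.0000; 36.0000 38.2500] = [37.5000 36.0000; 36.0000 39.7500]
BᵀPA = [54.0000 -36.0000; 45.0000 -45.0000]
K = S⁻¹·BᵀPA = [2.7052 0.9711; -1.3179 -2.0116]
A−BK = [0.2254 0.0809; -1.3410 -0.9942]
AᵀP(A−BK) = [30.2254 20.0809; 20.0809 16.4393]
P' = Q + AᵀP(A−BK) = [41.4754 19.3309; 19.3309 16.6893]
tr(P') = 58.1647


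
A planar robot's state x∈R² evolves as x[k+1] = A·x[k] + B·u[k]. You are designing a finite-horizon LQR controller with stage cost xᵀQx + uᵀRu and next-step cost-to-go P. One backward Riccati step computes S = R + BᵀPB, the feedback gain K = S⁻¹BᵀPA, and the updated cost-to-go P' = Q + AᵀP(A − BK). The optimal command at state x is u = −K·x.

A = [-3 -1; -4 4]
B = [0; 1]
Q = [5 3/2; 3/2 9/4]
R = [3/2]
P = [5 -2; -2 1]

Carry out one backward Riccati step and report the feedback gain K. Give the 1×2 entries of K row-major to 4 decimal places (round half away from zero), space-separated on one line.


BᵀP = [-2.0000 1.0000]
S = R + BᵀPB = [3/2] + [1.0000] = [2.5000]
BᵀPA = [2.0000 6.0000]
K = S⁻¹·BᵀPA = [0.8000 2.4000]
A−BK = [-3.0000 -1.0000; -4.8000 1.6000]
AᵀP(A−BK) = [11.4000 10.2000; 10.2000 22.6000]
P' = Q + AᵀP(A−BK) = [16.4000 11.7000; 11.7000 24.8500]
tr(P') = 41.2500

0.8000 2.4000


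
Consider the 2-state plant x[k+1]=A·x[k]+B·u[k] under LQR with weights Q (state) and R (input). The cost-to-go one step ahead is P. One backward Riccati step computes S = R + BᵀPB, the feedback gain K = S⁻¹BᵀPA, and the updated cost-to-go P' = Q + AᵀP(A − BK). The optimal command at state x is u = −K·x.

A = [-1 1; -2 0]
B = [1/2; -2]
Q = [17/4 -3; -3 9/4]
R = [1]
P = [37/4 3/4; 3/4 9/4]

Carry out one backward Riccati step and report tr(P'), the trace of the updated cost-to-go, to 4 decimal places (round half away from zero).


BᵀP = [3.1250 -4.1250]
S = R + BᵀPB = [1] + [9.8125] = [10.8125]
BᵀPA = [5.1250 3.1250]
K = S⁻¹·BᵀPA = [0.4740 0.2890]
A−BK = [-1.2370 0.8555; -1.0520 0.5780]
AᵀP(A−BK) = [18.8208 -12.2312; -12.2312 8.3468]
P' = Q + AᵀP(A−BK) = [23.0708 -15.2312; -15.2312 10.5968]
tr(P') = 33.6676

33.6676


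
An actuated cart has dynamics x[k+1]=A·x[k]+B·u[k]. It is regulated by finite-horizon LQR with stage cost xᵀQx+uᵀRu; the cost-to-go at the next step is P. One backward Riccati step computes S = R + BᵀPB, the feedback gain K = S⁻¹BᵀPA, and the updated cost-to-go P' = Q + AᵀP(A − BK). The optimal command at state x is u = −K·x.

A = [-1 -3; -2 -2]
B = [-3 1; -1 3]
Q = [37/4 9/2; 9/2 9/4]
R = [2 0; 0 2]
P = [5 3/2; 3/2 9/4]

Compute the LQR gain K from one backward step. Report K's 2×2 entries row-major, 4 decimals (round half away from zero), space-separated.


0.1735 0.8279 -0.5414 -0.4021

BᵀP = [-16.5000 -6.7500; 9.5000 8.2500]
S = R + BᵀPB = [2 0; 0 2] + [56.2500 -36.7500; -36.7500 34.2500] = [58.2500 -36.7500; -36.7500 36.2500]
BᵀPA = [30.0000 63.0000; -26.0000 -45.0000]
K = S⁻¹·BᵀPA = [0.1735 0.8279; -0.5414 -0.4021]
A−BK = [0.0618 -0.1143; -0.2024 0.0342]
AᵀP(A−BK) = [0.7201 0.7096; 0.7096 1.7503]
P' = Q + AᵀP(A−BK) = [9.9701 5.2096; 5.2096 4.0003]
tr(P') = 13.9704


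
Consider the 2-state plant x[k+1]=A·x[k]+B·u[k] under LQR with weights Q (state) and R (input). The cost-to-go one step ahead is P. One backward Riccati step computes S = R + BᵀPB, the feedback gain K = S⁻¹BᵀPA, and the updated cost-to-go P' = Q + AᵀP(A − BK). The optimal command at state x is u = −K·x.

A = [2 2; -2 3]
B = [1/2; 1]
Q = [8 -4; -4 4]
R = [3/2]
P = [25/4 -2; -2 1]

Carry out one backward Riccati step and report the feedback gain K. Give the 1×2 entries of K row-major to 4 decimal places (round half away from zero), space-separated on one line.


BᵀP = [1.1250 0.0000]
S = R + BᵀPB = [3/2] + [0.5625] = [2.0625]
BᵀPA = [2.2500 2.2500]
K = S⁻¹·BᵀPA = [1.0909 1.0909]
A−BK = [1.4545 1.4545; -3.0909 1.9091]
AᵀP(A−BK) = [42.5455 12.5455; 12.5455 7.5455]
P' = Q + AᵀP(A−BK) = [50.5455 8.5455; 8.5455 11.5455]
tr(P') = 62.0909

1.0909 1.0909


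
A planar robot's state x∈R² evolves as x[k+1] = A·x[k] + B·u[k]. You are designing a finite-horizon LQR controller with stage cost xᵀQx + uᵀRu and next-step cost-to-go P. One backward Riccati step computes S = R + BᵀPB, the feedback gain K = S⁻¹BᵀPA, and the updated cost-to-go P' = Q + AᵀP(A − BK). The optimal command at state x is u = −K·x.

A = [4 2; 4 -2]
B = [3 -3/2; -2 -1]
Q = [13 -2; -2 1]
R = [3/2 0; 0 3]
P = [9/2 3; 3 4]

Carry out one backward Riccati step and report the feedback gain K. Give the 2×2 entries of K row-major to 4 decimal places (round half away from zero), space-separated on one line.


BᵀP = [7.5000 1.0000; -9.7500 -8.5000]
S = R + BᵀPB = [3/2 0; 0 3] + [20.5000 -12.2500; -12.2500 23.1250] = [22.0000 -12.2500; -12.2500 26.1250]
BᵀPA = [34.0000 13.0000; -73.0000 -2.5000]
K = S⁻¹·BᵀPA = [-0.0141 0.7276; -2.8009 0.2455]
A−BK = [-0.1589 0.1854; 1.1709 -0.2993]
AᵀP(A−BK) = [28.0159 -2.8185; -2.8185 1.1550]
P' = Q + AᵀP(A−BK) = [41.0159 -4.8185; -4.8185 2.1550]
tr(P') = 43.1709

-0.0141 0.7276 -2.8009 0.2455


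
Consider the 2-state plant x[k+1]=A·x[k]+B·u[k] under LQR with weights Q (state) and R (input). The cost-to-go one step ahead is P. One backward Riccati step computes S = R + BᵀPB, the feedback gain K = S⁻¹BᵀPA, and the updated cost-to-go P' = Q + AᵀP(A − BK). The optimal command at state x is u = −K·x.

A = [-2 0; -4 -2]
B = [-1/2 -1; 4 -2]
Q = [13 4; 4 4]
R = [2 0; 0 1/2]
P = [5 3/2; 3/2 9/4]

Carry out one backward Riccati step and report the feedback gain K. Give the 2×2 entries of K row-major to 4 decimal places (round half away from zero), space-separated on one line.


BᵀP = [3.5000 8.2500; -8.0000 -6.0000]
S = R + BᵀPB = [2 0; 0 1/2] + [31.2500 -20.0000; -20.0000 20.0000] = [33.2500 -20.0000; -20.0000 20.5000]
BᵀPA = [-40.0000 -16.5000; 40.0000 12.0000]
K = S⁻¹·BᵀPA = [-0.0710 -0.3489; 1.8819 0.2450]
A−BK = [-0.1536 0.0706; 0.0479 -0.1145]
AᵀP(A−BK) = [1.8819 0.2450; 0.2450 0.3036]
P' = Q + AᵀP(A−BK) = [14.8819 4.2450; 4.2450 4.3036]
tr(P') = 19.1855

-0.0710 -0.3489 1.8819 0.2450


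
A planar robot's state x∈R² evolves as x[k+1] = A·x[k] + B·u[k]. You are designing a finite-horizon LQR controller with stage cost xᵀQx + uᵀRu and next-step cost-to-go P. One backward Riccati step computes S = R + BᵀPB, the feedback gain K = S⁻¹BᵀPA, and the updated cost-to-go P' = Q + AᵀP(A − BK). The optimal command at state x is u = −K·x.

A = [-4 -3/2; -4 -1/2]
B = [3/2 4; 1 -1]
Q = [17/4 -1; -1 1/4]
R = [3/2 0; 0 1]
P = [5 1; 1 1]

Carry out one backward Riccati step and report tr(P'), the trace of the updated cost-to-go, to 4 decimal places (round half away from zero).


BᵀP = [8.5000 2.5000; 19.0000 3.0000]
S = R + BᵀPB = [3/2 0; 0 1] + [15.2500 31.5000; 31.5000 73.0000] = [16.7500 31.5000; 31.5000 74.0000]
BᵀPA = [-44.0000 -14.0000; -88.0000 -30.0000]
K = S⁻¹·BᵀPA = [-1.9575 -0.3680; -0.3559 -0.2487]
A−BK = [0.3600 0.0470; -2.3984 -0.3807]
AᵀP(A−BK) = [10.5480 1.9171; 1.9171 0.3852]
P' = Q + AᵀP(A−BK) = [14.7980 0.9171; 0.9171 0.6352]
tr(P') = 15.4333

15.4333


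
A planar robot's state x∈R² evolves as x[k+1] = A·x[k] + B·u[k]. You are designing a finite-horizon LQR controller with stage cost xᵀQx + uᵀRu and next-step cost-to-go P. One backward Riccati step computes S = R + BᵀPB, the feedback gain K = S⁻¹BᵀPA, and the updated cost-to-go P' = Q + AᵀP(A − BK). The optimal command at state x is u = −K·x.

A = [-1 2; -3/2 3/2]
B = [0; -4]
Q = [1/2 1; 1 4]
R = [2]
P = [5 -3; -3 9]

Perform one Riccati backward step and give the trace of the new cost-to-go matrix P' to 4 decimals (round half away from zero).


24.7534

BᵀP = [12.0000 -36.0000]
S = R + BᵀPB = [2] + [144.0000] = [146.0000]
BᵀPA = [42.0000 -30.0000]
K = S⁻¹·BᵀPA = [0.2877 -0.2055]
A−BK = [-1.0000 2.0000; -0.3493 0.6781]
AᵀP(A−BK) = [4.1678 -8.1199; -8.1199 16.0856]
P' = Q + AᵀP(A−BK) = [4.6678 -7.1199; -7.1199 20.0856]
tr(P') = 24.7534


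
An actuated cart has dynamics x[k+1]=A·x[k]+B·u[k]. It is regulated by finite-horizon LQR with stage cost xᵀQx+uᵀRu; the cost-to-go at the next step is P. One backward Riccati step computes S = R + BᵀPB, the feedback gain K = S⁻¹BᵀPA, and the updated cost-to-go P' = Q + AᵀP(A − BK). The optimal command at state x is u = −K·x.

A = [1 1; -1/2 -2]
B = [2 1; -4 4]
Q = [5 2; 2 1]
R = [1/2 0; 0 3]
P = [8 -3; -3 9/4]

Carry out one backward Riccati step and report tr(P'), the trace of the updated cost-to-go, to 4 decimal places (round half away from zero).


6.3364

BᵀP = [28.0000 -15.0000; -4.0000 6.0000]
S = R + BᵀPB = [1/2 0; 0 3] + [116.0000 -32.0000; -32.0000 20.0000] = [116.5000 -32.0000; -32.0000 23.0000]
BᵀPA = [35.5000 58.0000; -7.0000 -16.0000]
K = S⁻¹·BᵀPA = [0.3579 0.4965; 0.1936 -0.0048]
A−BK = [0.0906 0.0118; 0.1572 0.0054]
AᵀP(A−BK) = [0.2123 0.0895; 0.0895 0.1241]
P' = Q + AᵀP(A−BK) = [5.2123 2.0895; 2.0895 1.1241]
tr(P') = 6.3364


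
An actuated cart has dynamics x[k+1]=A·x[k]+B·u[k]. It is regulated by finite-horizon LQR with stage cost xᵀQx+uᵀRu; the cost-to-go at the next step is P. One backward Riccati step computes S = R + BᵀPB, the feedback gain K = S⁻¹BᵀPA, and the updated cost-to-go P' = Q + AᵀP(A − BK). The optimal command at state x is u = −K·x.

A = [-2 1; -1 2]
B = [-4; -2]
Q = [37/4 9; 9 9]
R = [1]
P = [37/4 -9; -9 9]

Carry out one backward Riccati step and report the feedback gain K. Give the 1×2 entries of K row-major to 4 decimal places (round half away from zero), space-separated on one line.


BᵀP = [-19.0000 18.0000]
S = R + BᵀPB = [1] + [40.0000] = [41.0000]
BᵀPA = [20.0000 17.0000]
K = S⁻¹·BᵀPA = [0.4878 0.4146]
A−BK = [-0.0488 2.6585; -0.0244 2.8293]
AᵀP(A−BK) = [0.2439 0.2073; 0.2073 2.2012]
P' = Q + AᵀP(A−BK) = [9.4939 9.2073; 9.2073 11.2012]
tr(P') = 20.6951

0.4878 0.4146


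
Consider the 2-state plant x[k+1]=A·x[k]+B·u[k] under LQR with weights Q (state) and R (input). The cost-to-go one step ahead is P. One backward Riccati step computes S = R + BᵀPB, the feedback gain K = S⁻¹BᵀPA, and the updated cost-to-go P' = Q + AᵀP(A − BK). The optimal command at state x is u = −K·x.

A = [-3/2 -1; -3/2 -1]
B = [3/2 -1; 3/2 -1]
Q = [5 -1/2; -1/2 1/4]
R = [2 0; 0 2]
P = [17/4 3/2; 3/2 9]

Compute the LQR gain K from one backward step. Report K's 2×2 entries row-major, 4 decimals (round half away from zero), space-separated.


-0.6670 -0.4447 0.4447 0.2965

BᵀP = [8.6250 15.7500; -5.7500 -10.5000]
S = R + BᵀPB = [2 0; 0 2] + [36.5625 -24.3750; -24.3750 16.2500] = [38.5625 -24.3750; -24.3750 18.2500]
BᵀPA = [-36.5625 -24.3750; 24.3750 16.2500]
K = S⁻¹·BᵀPA = [-0.6670 -0.4447; 0.4447 0.2965]
A−BK = [-0.0547 -0.0365; -0.0547 -0.0365]
AᵀP(A−BK) = [1.3341 0.8894; 0.8894 0.5929]
P' = Q + AᵀP(A−BK) = [6.3341 0.3894; 0.3894 0.8429]
tr(P') = 7.1770


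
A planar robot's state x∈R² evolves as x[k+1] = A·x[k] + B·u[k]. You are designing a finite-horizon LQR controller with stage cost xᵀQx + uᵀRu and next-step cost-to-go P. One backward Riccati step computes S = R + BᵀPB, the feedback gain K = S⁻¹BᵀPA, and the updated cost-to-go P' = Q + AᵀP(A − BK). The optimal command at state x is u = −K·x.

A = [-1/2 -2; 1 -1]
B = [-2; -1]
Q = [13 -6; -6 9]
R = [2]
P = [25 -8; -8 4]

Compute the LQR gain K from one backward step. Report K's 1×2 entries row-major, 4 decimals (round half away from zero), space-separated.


BᵀP = [-42.0000 12.0000]
S = R + BᵀPB = [2] + [72.0000] = [74.0000]
BᵀPA = [33.0000 72.0000]
K = S⁻¹·BᵀPA = [0.4459 0.9730]
A−BK = [0.3919 -0.0541; 1.4459 -0.0270]
AᵀP(A−BK) = [3.5338 0.8919; 0.8919 1.9459]
P' = Q + AᵀP(A−BK) = [16.5338 -5.1081; -5.1081 10.9459]
tr(P') = 27.4797

0.4459 0.9730
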